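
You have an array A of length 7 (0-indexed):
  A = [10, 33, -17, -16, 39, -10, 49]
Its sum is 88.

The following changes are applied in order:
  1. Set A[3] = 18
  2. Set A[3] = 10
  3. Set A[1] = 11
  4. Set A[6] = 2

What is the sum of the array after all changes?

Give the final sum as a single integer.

Initial sum: 88
Change 1: A[3] -16 -> 18, delta = 34, sum = 122
Change 2: A[3] 18 -> 10, delta = -8, sum = 114
Change 3: A[1] 33 -> 11, delta = -22, sum = 92
Change 4: A[6] 49 -> 2, delta = -47, sum = 45

Answer: 45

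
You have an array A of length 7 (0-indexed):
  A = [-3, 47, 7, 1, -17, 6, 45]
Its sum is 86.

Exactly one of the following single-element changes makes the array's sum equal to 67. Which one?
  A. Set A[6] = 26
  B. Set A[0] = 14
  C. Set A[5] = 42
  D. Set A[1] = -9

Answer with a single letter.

Answer: A

Derivation:
Option A: A[6] 45->26, delta=-19, new_sum=86+(-19)=67 <-- matches target
Option B: A[0] -3->14, delta=17, new_sum=86+(17)=103
Option C: A[5] 6->42, delta=36, new_sum=86+(36)=122
Option D: A[1] 47->-9, delta=-56, new_sum=86+(-56)=30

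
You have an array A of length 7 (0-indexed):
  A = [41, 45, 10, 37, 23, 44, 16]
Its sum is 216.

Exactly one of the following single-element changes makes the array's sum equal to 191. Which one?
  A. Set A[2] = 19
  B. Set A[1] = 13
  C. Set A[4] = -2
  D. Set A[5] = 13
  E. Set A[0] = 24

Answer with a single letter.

Option A: A[2] 10->19, delta=9, new_sum=216+(9)=225
Option B: A[1] 45->13, delta=-32, new_sum=216+(-32)=184
Option C: A[4] 23->-2, delta=-25, new_sum=216+(-25)=191 <-- matches target
Option D: A[5] 44->13, delta=-31, new_sum=216+(-31)=185
Option E: A[0] 41->24, delta=-17, new_sum=216+(-17)=199

Answer: C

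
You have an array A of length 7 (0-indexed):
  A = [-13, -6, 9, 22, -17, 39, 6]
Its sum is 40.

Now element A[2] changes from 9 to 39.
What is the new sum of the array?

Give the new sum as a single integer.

Old value at index 2: 9
New value at index 2: 39
Delta = 39 - 9 = 30
New sum = old_sum + delta = 40 + (30) = 70

Answer: 70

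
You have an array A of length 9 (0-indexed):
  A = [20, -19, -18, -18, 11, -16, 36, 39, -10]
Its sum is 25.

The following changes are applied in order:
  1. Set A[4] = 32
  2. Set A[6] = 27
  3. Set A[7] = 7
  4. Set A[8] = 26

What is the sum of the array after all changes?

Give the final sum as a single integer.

Answer: 41

Derivation:
Initial sum: 25
Change 1: A[4] 11 -> 32, delta = 21, sum = 46
Change 2: A[6] 36 -> 27, delta = -9, sum = 37
Change 3: A[7] 39 -> 7, delta = -32, sum = 5
Change 4: A[8] -10 -> 26, delta = 36, sum = 41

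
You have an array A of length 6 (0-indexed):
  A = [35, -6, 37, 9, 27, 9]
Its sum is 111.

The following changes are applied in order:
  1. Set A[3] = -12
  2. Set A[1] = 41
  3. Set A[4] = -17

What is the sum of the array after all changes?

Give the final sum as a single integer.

Initial sum: 111
Change 1: A[3] 9 -> -12, delta = -21, sum = 90
Change 2: A[1] -6 -> 41, delta = 47, sum = 137
Change 3: A[4] 27 -> -17, delta = -44, sum = 93

Answer: 93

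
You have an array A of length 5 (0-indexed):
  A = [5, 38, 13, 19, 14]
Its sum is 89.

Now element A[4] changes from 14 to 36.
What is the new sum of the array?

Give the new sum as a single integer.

Old value at index 4: 14
New value at index 4: 36
Delta = 36 - 14 = 22
New sum = old_sum + delta = 89 + (22) = 111

Answer: 111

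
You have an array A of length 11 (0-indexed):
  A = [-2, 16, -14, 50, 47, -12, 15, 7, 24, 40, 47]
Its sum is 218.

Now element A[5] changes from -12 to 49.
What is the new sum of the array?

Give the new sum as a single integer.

Answer: 279

Derivation:
Old value at index 5: -12
New value at index 5: 49
Delta = 49 - -12 = 61
New sum = old_sum + delta = 218 + (61) = 279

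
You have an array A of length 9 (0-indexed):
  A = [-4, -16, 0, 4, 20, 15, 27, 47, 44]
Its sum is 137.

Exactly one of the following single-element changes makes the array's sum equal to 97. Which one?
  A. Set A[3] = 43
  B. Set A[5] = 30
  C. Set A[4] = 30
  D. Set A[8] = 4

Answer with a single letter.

Answer: D

Derivation:
Option A: A[3] 4->43, delta=39, new_sum=137+(39)=176
Option B: A[5] 15->30, delta=15, new_sum=137+(15)=152
Option C: A[4] 20->30, delta=10, new_sum=137+(10)=147
Option D: A[8] 44->4, delta=-40, new_sum=137+(-40)=97 <-- matches target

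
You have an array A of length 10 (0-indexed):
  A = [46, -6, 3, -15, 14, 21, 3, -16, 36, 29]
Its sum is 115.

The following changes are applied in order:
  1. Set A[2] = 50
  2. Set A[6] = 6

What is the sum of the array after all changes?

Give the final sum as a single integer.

Answer: 165

Derivation:
Initial sum: 115
Change 1: A[2] 3 -> 50, delta = 47, sum = 162
Change 2: A[6] 3 -> 6, delta = 3, sum = 165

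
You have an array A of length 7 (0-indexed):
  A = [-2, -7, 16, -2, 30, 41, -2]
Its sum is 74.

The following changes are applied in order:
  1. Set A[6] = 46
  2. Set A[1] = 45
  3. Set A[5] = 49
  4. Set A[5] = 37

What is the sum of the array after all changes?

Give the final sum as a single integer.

Initial sum: 74
Change 1: A[6] -2 -> 46, delta = 48, sum = 122
Change 2: A[1] -7 -> 45, delta = 52, sum = 174
Change 3: A[5] 41 -> 49, delta = 8, sum = 182
Change 4: A[5] 49 -> 37, delta = -12, sum = 170

Answer: 170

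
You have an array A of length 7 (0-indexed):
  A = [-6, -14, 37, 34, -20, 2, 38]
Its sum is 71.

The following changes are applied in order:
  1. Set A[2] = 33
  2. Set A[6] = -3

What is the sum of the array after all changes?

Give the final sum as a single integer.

Answer: 26

Derivation:
Initial sum: 71
Change 1: A[2] 37 -> 33, delta = -4, sum = 67
Change 2: A[6] 38 -> -3, delta = -41, sum = 26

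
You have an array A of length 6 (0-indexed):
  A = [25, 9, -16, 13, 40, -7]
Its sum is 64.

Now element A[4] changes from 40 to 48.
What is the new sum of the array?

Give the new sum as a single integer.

Old value at index 4: 40
New value at index 4: 48
Delta = 48 - 40 = 8
New sum = old_sum + delta = 64 + (8) = 72

Answer: 72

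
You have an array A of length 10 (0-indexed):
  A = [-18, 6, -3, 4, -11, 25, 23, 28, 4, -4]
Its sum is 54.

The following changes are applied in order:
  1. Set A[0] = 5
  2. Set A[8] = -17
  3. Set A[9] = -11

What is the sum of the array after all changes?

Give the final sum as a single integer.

Initial sum: 54
Change 1: A[0] -18 -> 5, delta = 23, sum = 77
Change 2: A[8] 4 -> -17, delta = -21, sum = 56
Change 3: A[9] -4 -> -11, delta = -7, sum = 49

Answer: 49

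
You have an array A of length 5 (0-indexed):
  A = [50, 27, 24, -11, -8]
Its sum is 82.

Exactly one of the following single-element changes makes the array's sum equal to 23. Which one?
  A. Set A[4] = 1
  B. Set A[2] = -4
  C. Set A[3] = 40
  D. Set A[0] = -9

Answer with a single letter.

Option A: A[4] -8->1, delta=9, new_sum=82+(9)=91
Option B: A[2] 24->-4, delta=-28, new_sum=82+(-28)=54
Option C: A[3] -11->40, delta=51, new_sum=82+(51)=133
Option D: A[0] 50->-9, delta=-59, new_sum=82+(-59)=23 <-- matches target

Answer: D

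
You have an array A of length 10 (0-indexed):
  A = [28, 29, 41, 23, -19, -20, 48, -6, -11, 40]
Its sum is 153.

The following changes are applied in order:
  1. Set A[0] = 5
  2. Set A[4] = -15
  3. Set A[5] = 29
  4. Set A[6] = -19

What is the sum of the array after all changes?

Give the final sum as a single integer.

Answer: 116

Derivation:
Initial sum: 153
Change 1: A[0] 28 -> 5, delta = -23, sum = 130
Change 2: A[4] -19 -> -15, delta = 4, sum = 134
Change 3: A[5] -20 -> 29, delta = 49, sum = 183
Change 4: A[6] 48 -> -19, delta = -67, sum = 116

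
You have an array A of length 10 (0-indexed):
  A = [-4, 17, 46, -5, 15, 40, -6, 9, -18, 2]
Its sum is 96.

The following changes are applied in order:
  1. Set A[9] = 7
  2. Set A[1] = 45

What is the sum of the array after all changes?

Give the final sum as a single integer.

Answer: 129

Derivation:
Initial sum: 96
Change 1: A[9] 2 -> 7, delta = 5, sum = 101
Change 2: A[1] 17 -> 45, delta = 28, sum = 129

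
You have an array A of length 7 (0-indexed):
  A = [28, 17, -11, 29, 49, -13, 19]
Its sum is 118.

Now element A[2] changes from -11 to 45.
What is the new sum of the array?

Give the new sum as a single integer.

Answer: 174

Derivation:
Old value at index 2: -11
New value at index 2: 45
Delta = 45 - -11 = 56
New sum = old_sum + delta = 118 + (56) = 174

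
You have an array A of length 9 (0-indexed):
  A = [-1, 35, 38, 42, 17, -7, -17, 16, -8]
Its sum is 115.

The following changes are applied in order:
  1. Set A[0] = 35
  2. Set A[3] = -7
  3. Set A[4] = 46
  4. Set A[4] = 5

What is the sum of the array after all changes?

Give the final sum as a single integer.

Initial sum: 115
Change 1: A[0] -1 -> 35, delta = 36, sum = 151
Change 2: A[3] 42 -> -7, delta = -49, sum = 102
Change 3: A[4] 17 -> 46, delta = 29, sum = 131
Change 4: A[4] 46 -> 5, delta = -41, sum = 90

Answer: 90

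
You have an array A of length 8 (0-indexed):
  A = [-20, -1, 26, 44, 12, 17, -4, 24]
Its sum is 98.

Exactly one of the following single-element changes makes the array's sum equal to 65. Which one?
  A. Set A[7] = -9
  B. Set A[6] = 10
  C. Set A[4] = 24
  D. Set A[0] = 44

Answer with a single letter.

Answer: A

Derivation:
Option A: A[7] 24->-9, delta=-33, new_sum=98+(-33)=65 <-- matches target
Option B: A[6] -4->10, delta=14, new_sum=98+(14)=112
Option C: A[4] 12->24, delta=12, new_sum=98+(12)=110
Option D: A[0] -20->44, delta=64, new_sum=98+(64)=162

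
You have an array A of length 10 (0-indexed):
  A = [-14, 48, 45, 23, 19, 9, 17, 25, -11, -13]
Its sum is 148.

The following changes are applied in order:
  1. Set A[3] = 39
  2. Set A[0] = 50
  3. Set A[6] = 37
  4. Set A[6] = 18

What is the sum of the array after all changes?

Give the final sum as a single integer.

Answer: 229

Derivation:
Initial sum: 148
Change 1: A[3] 23 -> 39, delta = 16, sum = 164
Change 2: A[0] -14 -> 50, delta = 64, sum = 228
Change 3: A[6] 17 -> 37, delta = 20, sum = 248
Change 4: A[6] 37 -> 18, delta = -19, sum = 229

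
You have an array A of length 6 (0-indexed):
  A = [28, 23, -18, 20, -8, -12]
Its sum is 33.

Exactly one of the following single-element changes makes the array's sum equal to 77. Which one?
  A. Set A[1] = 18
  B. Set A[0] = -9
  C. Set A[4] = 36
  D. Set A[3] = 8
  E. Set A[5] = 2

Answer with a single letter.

Answer: C

Derivation:
Option A: A[1] 23->18, delta=-5, new_sum=33+(-5)=28
Option B: A[0] 28->-9, delta=-37, new_sum=33+(-37)=-4
Option C: A[4] -8->36, delta=44, new_sum=33+(44)=77 <-- matches target
Option D: A[3] 20->8, delta=-12, new_sum=33+(-12)=21
Option E: A[5] -12->2, delta=14, new_sum=33+(14)=47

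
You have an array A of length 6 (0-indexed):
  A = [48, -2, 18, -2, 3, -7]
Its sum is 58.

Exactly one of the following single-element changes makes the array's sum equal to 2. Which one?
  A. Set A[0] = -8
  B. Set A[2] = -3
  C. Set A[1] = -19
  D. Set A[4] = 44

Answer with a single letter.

Answer: A

Derivation:
Option A: A[0] 48->-8, delta=-56, new_sum=58+(-56)=2 <-- matches target
Option B: A[2] 18->-3, delta=-21, new_sum=58+(-21)=37
Option C: A[1] -2->-19, delta=-17, new_sum=58+(-17)=41
Option D: A[4] 3->44, delta=41, new_sum=58+(41)=99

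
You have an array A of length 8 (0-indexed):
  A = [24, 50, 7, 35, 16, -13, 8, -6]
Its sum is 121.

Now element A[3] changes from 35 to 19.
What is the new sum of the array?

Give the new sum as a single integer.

Old value at index 3: 35
New value at index 3: 19
Delta = 19 - 35 = -16
New sum = old_sum + delta = 121 + (-16) = 105

Answer: 105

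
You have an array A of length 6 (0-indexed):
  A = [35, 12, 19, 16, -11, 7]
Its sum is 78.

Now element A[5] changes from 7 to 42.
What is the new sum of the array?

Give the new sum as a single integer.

Old value at index 5: 7
New value at index 5: 42
Delta = 42 - 7 = 35
New sum = old_sum + delta = 78 + (35) = 113

Answer: 113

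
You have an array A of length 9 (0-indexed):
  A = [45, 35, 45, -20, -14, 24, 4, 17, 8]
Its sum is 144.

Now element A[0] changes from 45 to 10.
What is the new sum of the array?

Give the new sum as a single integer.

Answer: 109

Derivation:
Old value at index 0: 45
New value at index 0: 10
Delta = 10 - 45 = -35
New sum = old_sum + delta = 144 + (-35) = 109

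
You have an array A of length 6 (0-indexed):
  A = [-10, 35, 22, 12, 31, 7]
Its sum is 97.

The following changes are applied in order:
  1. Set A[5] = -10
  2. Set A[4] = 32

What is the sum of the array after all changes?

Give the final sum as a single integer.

Initial sum: 97
Change 1: A[5] 7 -> -10, delta = -17, sum = 80
Change 2: A[4] 31 -> 32, delta = 1, sum = 81

Answer: 81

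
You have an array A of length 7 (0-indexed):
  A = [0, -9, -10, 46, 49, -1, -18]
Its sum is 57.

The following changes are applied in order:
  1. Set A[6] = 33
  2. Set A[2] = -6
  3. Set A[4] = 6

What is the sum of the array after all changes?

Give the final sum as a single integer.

Answer: 69

Derivation:
Initial sum: 57
Change 1: A[6] -18 -> 33, delta = 51, sum = 108
Change 2: A[2] -10 -> -6, delta = 4, sum = 112
Change 3: A[4] 49 -> 6, delta = -43, sum = 69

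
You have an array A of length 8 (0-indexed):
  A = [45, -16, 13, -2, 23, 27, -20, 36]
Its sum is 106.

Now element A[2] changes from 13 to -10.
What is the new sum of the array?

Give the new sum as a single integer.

Answer: 83

Derivation:
Old value at index 2: 13
New value at index 2: -10
Delta = -10 - 13 = -23
New sum = old_sum + delta = 106 + (-23) = 83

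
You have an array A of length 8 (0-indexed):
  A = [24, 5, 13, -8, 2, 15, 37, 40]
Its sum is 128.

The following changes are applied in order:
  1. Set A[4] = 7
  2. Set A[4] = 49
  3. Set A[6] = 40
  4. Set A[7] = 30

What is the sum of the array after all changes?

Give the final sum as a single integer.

Answer: 168

Derivation:
Initial sum: 128
Change 1: A[4] 2 -> 7, delta = 5, sum = 133
Change 2: A[4] 7 -> 49, delta = 42, sum = 175
Change 3: A[6] 37 -> 40, delta = 3, sum = 178
Change 4: A[7] 40 -> 30, delta = -10, sum = 168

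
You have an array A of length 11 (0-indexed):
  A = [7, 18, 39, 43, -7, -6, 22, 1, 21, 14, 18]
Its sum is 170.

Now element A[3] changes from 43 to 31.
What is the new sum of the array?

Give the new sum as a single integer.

Old value at index 3: 43
New value at index 3: 31
Delta = 31 - 43 = -12
New sum = old_sum + delta = 170 + (-12) = 158

Answer: 158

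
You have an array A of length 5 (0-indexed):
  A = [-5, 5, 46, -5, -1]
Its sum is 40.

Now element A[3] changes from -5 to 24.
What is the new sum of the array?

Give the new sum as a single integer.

Old value at index 3: -5
New value at index 3: 24
Delta = 24 - -5 = 29
New sum = old_sum + delta = 40 + (29) = 69

Answer: 69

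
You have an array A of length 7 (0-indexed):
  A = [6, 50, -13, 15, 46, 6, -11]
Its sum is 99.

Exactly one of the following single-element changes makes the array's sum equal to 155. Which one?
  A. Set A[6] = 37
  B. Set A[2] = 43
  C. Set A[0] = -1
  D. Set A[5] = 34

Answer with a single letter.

Option A: A[6] -11->37, delta=48, new_sum=99+(48)=147
Option B: A[2] -13->43, delta=56, new_sum=99+(56)=155 <-- matches target
Option C: A[0] 6->-1, delta=-7, new_sum=99+(-7)=92
Option D: A[5] 6->34, delta=28, new_sum=99+(28)=127

Answer: B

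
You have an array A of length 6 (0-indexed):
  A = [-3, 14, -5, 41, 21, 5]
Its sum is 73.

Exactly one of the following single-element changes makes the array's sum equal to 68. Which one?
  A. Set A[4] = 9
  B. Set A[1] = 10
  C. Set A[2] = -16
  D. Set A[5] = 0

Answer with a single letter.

Answer: D

Derivation:
Option A: A[4] 21->9, delta=-12, new_sum=73+(-12)=61
Option B: A[1] 14->10, delta=-4, new_sum=73+(-4)=69
Option C: A[2] -5->-16, delta=-11, new_sum=73+(-11)=62
Option D: A[5] 5->0, delta=-5, new_sum=73+(-5)=68 <-- matches target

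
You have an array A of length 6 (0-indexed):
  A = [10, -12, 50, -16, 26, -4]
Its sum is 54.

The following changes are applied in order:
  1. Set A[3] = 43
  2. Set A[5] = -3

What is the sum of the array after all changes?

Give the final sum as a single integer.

Answer: 114

Derivation:
Initial sum: 54
Change 1: A[3] -16 -> 43, delta = 59, sum = 113
Change 2: A[5] -4 -> -3, delta = 1, sum = 114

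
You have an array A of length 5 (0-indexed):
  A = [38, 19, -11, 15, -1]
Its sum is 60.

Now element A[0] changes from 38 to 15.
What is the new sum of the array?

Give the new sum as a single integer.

Old value at index 0: 38
New value at index 0: 15
Delta = 15 - 38 = -23
New sum = old_sum + delta = 60 + (-23) = 37

Answer: 37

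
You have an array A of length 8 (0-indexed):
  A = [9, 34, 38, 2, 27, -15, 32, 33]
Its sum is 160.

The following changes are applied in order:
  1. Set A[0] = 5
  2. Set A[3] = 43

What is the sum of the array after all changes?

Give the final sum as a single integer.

Answer: 197

Derivation:
Initial sum: 160
Change 1: A[0] 9 -> 5, delta = -4, sum = 156
Change 2: A[3] 2 -> 43, delta = 41, sum = 197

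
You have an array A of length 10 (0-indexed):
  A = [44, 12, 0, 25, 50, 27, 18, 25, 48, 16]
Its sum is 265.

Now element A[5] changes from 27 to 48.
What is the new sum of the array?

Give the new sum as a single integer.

Answer: 286

Derivation:
Old value at index 5: 27
New value at index 5: 48
Delta = 48 - 27 = 21
New sum = old_sum + delta = 265 + (21) = 286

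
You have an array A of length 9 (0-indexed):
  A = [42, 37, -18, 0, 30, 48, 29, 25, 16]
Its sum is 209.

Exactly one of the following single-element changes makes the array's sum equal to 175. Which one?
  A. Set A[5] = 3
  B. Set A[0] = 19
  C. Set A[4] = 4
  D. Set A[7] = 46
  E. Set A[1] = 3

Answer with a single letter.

Answer: E

Derivation:
Option A: A[5] 48->3, delta=-45, new_sum=209+(-45)=164
Option B: A[0] 42->19, delta=-23, new_sum=209+(-23)=186
Option C: A[4] 30->4, delta=-26, new_sum=209+(-26)=183
Option D: A[7] 25->46, delta=21, new_sum=209+(21)=230
Option E: A[1] 37->3, delta=-34, new_sum=209+(-34)=175 <-- matches target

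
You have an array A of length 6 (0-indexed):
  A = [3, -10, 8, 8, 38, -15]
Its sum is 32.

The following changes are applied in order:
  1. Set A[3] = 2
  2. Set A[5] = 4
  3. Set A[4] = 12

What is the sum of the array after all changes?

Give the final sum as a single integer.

Answer: 19

Derivation:
Initial sum: 32
Change 1: A[3] 8 -> 2, delta = -6, sum = 26
Change 2: A[5] -15 -> 4, delta = 19, sum = 45
Change 3: A[4] 38 -> 12, delta = -26, sum = 19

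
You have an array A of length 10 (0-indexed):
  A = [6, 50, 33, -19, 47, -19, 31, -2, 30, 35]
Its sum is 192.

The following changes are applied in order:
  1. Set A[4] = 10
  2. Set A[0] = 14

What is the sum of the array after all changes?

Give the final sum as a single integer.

Initial sum: 192
Change 1: A[4] 47 -> 10, delta = -37, sum = 155
Change 2: A[0] 6 -> 14, delta = 8, sum = 163

Answer: 163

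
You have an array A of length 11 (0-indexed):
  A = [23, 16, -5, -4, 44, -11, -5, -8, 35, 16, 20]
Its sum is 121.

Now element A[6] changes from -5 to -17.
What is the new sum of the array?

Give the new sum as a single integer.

Old value at index 6: -5
New value at index 6: -17
Delta = -17 - -5 = -12
New sum = old_sum + delta = 121 + (-12) = 109

Answer: 109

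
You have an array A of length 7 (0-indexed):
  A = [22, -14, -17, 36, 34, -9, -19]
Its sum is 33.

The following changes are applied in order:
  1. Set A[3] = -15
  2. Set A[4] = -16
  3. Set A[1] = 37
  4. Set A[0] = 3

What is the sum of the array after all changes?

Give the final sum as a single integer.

Initial sum: 33
Change 1: A[3] 36 -> -15, delta = -51, sum = -18
Change 2: A[4] 34 -> -16, delta = -50, sum = -68
Change 3: A[1] -14 -> 37, delta = 51, sum = -17
Change 4: A[0] 22 -> 3, delta = -19, sum = -36

Answer: -36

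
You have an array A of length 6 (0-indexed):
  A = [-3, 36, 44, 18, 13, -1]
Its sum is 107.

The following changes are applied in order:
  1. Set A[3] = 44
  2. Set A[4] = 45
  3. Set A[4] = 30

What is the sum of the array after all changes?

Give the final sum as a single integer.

Initial sum: 107
Change 1: A[3] 18 -> 44, delta = 26, sum = 133
Change 2: A[4] 13 -> 45, delta = 32, sum = 165
Change 3: A[4] 45 -> 30, delta = -15, sum = 150

Answer: 150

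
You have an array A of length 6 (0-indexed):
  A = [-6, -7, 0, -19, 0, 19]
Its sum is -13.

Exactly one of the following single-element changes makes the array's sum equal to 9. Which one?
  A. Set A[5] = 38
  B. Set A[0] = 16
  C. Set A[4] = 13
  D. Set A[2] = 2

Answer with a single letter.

Answer: B

Derivation:
Option A: A[5] 19->38, delta=19, new_sum=-13+(19)=6
Option B: A[0] -6->16, delta=22, new_sum=-13+(22)=9 <-- matches target
Option C: A[4] 0->13, delta=13, new_sum=-13+(13)=0
Option D: A[2] 0->2, delta=2, new_sum=-13+(2)=-11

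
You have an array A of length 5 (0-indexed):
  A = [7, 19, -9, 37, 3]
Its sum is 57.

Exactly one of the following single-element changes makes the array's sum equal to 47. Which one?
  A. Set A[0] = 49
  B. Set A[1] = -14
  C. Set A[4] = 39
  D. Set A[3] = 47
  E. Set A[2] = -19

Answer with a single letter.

Option A: A[0] 7->49, delta=42, new_sum=57+(42)=99
Option B: A[1] 19->-14, delta=-33, new_sum=57+(-33)=24
Option C: A[4] 3->39, delta=36, new_sum=57+(36)=93
Option D: A[3] 37->47, delta=10, new_sum=57+(10)=67
Option E: A[2] -9->-19, delta=-10, new_sum=57+(-10)=47 <-- matches target

Answer: E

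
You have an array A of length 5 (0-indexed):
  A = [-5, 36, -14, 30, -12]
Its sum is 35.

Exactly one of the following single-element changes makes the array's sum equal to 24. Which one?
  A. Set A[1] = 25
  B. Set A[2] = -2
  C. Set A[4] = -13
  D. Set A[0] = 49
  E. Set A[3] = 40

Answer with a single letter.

Option A: A[1] 36->25, delta=-11, new_sum=35+(-11)=24 <-- matches target
Option B: A[2] -14->-2, delta=12, new_sum=35+(12)=47
Option C: A[4] -12->-13, delta=-1, new_sum=35+(-1)=34
Option D: A[0] -5->49, delta=54, new_sum=35+(54)=89
Option E: A[3] 30->40, delta=10, new_sum=35+(10)=45

Answer: A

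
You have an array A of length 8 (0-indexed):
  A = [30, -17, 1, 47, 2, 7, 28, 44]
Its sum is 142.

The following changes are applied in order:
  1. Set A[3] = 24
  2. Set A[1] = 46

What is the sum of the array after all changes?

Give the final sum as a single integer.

Answer: 182

Derivation:
Initial sum: 142
Change 1: A[3] 47 -> 24, delta = -23, sum = 119
Change 2: A[1] -17 -> 46, delta = 63, sum = 182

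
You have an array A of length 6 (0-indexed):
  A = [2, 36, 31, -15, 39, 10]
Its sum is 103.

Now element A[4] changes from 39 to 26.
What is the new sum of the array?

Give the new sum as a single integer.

Answer: 90

Derivation:
Old value at index 4: 39
New value at index 4: 26
Delta = 26 - 39 = -13
New sum = old_sum + delta = 103 + (-13) = 90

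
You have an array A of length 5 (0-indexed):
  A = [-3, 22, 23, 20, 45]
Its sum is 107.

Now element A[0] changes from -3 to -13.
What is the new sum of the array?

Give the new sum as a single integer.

Old value at index 0: -3
New value at index 0: -13
Delta = -13 - -3 = -10
New sum = old_sum + delta = 107 + (-10) = 97

Answer: 97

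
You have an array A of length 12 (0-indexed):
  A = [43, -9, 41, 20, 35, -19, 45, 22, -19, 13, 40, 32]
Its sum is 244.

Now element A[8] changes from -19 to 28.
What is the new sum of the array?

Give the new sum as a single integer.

Old value at index 8: -19
New value at index 8: 28
Delta = 28 - -19 = 47
New sum = old_sum + delta = 244 + (47) = 291

Answer: 291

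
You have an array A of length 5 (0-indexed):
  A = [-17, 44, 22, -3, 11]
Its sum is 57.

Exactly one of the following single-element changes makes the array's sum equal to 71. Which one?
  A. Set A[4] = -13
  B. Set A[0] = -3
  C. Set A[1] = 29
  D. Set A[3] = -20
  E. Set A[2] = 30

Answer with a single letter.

Option A: A[4] 11->-13, delta=-24, new_sum=57+(-24)=33
Option B: A[0] -17->-3, delta=14, new_sum=57+(14)=71 <-- matches target
Option C: A[1] 44->29, delta=-15, new_sum=57+(-15)=42
Option D: A[3] -3->-20, delta=-17, new_sum=57+(-17)=40
Option E: A[2] 22->30, delta=8, new_sum=57+(8)=65

Answer: B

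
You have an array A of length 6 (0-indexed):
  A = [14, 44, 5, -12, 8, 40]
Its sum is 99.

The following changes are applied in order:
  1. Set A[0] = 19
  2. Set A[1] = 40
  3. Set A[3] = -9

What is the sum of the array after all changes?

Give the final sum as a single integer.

Initial sum: 99
Change 1: A[0] 14 -> 19, delta = 5, sum = 104
Change 2: A[1] 44 -> 40, delta = -4, sum = 100
Change 3: A[3] -12 -> -9, delta = 3, sum = 103

Answer: 103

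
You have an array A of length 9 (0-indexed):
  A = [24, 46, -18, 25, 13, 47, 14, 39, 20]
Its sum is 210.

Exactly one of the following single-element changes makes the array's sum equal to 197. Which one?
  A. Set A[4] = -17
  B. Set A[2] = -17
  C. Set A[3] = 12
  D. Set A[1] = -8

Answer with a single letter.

Answer: C

Derivation:
Option A: A[4] 13->-17, delta=-30, new_sum=210+(-30)=180
Option B: A[2] -18->-17, delta=1, new_sum=210+(1)=211
Option C: A[3] 25->12, delta=-13, new_sum=210+(-13)=197 <-- matches target
Option D: A[1] 46->-8, delta=-54, new_sum=210+(-54)=156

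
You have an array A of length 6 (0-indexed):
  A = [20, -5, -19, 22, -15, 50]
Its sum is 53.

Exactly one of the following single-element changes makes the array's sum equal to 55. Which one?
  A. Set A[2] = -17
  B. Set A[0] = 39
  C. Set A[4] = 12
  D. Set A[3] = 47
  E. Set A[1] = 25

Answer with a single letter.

Answer: A

Derivation:
Option A: A[2] -19->-17, delta=2, new_sum=53+(2)=55 <-- matches target
Option B: A[0] 20->39, delta=19, new_sum=53+(19)=72
Option C: A[4] -15->12, delta=27, new_sum=53+(27)=80
Option D: A[3] 22->47, delta=25, new_sum=53+(25)=78
Option E: A[1] -5->25, delta=30, new_sum=53+(30)=83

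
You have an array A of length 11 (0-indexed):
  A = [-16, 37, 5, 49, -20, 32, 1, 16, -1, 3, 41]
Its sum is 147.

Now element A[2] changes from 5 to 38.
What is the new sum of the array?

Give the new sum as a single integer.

Answer: 180

Derivation:
Old value at index 2: 5
New value at index 2: 38
Delta = 38 - 5 = 33
New sum = old_sum + delta = 147 + (33) = 180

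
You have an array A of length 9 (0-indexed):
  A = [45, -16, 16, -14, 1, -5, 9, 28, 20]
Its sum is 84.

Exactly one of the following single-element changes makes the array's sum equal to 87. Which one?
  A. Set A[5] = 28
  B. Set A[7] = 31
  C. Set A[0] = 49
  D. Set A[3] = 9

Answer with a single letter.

Answer: B

Derivation:
Option A: A[5] -5->28, delta=33, new_sum=84+(33)=117
Option B: A[7] 28->31, delta=3, new_sum=84+(3)=87 <-- matches target
Option C: A[0] 45->49, delta=4, new_sum=84+(4)=88
Option D: A[3] -14->9, delta=23, new_sum=84+(23)=107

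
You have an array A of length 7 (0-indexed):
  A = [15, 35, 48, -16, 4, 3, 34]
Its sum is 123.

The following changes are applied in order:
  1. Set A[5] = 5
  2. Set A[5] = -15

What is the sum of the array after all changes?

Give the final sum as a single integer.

Initial sum: 123
Change 1: A[5] 3 -> 5, delta = 2, sum = 125
Change 2: A[5] 5 -> -15, delta = -20, sum = 105

Answer: 105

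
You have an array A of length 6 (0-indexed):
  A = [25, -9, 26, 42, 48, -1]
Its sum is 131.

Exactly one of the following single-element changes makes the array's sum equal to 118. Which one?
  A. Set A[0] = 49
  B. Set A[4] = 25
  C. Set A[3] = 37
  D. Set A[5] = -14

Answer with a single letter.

Option A: A[0] 25->49, delta=24, new_sum=131+(24)=155
Option B: A[4] 48->25, delta=-23, new_sum=131+(-23)=108
Option C: A[3] 42->37, delta=-5, new_sum=131+(-5)=126
Option D: A[5] -1->-14, delta=-13, new_sum=131+(-13)=118 <-- matches target

Answer: D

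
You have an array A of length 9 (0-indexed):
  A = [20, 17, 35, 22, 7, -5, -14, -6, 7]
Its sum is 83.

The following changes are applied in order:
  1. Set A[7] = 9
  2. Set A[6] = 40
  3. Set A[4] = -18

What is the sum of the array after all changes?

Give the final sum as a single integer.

Answer: 127

Derivation:
Initial sum: 83
Change 1: A[7] -6 -> 9, delta = 15, sum = 98
Change 2: A[6] -14 -> 40, delta = 54, sum = 152
Change 3: A[4] 7 -> -18, delta = -25, sum = 127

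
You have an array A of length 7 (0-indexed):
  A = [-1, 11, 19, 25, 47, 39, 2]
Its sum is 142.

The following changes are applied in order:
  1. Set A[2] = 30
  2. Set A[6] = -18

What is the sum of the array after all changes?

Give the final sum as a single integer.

Answer: 133

Derivation:
Initial sum: 142
Change 1: A[2] 19 -> 30, delta = 11, sum = 153
Change 2: A[6] 2 -> -18, delta = -20, sum = 133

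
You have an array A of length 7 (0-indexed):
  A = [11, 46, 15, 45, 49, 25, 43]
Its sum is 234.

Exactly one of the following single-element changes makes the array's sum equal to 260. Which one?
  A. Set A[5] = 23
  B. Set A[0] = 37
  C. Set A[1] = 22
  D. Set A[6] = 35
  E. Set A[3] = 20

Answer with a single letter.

Answer: B

Derivation:
Option A: A[5] 25->23, delta=-2, new_sum=234+(-2)=232
Option B: A[0] 11->37, delta=26, new_sum=234+(26)=260 <-- matches target
Option C: A[1] 46->22, delta=-24, new_sum=234+(-24)=210
Option D: A[6] 43->35, delta=-8, new_sum=234+(-8)=226
Option E: A[3] 45->20, delta=-25, new_sum=234+(-25)=209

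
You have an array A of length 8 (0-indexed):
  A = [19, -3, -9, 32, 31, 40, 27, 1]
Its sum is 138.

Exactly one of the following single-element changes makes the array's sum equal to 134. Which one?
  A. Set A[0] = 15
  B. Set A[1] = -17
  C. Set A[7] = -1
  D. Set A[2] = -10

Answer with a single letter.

Answer: A

Derivation:
Option A: A[0] 19->15, delta=-4, new_sum=138+(-4)=134 <-- matches target
Option B: A[1] -3->-17, delta=-14, new_sum=138+(-14)=124
Option C: A[7] 1->-1, delta=-2, new_sum=138+(-2)=136
Option D: A[2] -9->-10, delta=-1, new_sum=138+(-1)=137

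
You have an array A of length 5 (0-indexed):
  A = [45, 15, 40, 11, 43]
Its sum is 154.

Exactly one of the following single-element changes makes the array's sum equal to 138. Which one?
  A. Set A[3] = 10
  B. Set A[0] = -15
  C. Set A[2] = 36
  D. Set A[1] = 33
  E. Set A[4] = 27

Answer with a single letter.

Option A: A[3] 11->10, delta=-1, new_sum=154+(-1)=153
Option B: A[0] 45->-15, delta=-60, new_sum=154+(-60)=94
Option C: A[2] 40->36, delta=-4, new_sum=154+(-4)=150
Option D: A[1] 15->33, delta=18, new_sum=154+(18)=172
Option E: A[4] 43->27, delta=-16, new_sum=154+(-16)=138 <-- matches target

Answer: E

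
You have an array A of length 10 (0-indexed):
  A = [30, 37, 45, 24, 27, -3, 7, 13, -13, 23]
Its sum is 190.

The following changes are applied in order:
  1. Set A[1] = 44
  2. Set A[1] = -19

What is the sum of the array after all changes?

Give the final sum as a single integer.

Answer: 134

Derivation:
Initial sum: 190
Change 1: A[1] 37 -> 44, delta = 7, sum = 197
Change 2: A[1] 44 -> -19, delta = -63, sum = 134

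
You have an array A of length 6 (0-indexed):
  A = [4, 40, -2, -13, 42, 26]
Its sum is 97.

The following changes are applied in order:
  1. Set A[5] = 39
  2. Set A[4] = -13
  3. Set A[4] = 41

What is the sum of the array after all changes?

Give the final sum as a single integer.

Answer: 109

Derivation:
Initial sum: 97
Change 1: A[5] 26 -> 39, delta = 13, sum = 110
Change 2: A[4] 42 -> -13, delta = -55, sum = 55
Change 3: A[4] -13 -> 41, delta = 54, sum = 109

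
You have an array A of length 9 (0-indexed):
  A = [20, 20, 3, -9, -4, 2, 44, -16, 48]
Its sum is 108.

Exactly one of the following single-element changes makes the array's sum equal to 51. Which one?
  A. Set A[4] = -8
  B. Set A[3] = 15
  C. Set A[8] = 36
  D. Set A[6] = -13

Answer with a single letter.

Option A: A[4] -4->-8, delta=-4, new_sum=108+(-4)=104
Option B: A[3] -9->15, delta=24, new_sum=108+(24)=132
Option C: A[8] 48->36, delta=-12, new_sum=108+(-12)=96
Option D: A[6] 44->-13, delta=-57, new_sum=108+(-57)=51 <-- matches target

Answer: D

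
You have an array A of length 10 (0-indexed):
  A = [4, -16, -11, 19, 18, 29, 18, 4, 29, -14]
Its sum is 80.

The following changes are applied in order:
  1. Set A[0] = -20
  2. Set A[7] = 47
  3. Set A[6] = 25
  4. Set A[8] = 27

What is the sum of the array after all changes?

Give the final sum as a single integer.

Answer: 104

Derivation:
Initial sum: 80
Change 1: A[0] 4 -> -20, delta = -24, sum = 56
Change 2: A[7] 4 -> 47, delta = 43, sum = 99
Change 3: A[6] 18 -> 25, delta = 7, sum = 106
Change 4: A[8] 29 -> 27, delta = -2, sum = 104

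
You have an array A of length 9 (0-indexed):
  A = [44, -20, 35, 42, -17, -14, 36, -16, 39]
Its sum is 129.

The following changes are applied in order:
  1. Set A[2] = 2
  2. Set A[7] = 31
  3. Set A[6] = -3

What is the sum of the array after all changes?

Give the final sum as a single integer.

Initial sum: 129
Change 1: A[2] 35 -> 2, delta = -33, sum = 96
Change 2: A[7] -16 -> 31, delta = 47, sum = 143
Change 3: A[6] 36 -> -3, delta = -39, sum = 104

Answer: 104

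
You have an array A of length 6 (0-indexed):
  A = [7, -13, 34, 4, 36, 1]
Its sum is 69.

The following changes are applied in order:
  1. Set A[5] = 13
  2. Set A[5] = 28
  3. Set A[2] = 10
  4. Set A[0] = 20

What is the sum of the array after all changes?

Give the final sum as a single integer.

Initial sum: 69
Change 1: A[5] 1 -> 13, delta = 12, sum = 81
Change 2: A[5] 13 -> 28, delta = 15, sum = 96
Change 3: A[2] 34 -> 10, delta = -24, sum = 72
Change 4: A[0] 7 -> 20, delta = 13, sum = 85

Answer: 85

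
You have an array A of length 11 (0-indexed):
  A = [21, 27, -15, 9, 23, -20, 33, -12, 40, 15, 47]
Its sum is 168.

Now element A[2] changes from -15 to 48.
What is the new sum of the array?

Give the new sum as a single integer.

Old value at index 2: -15
New value at index 2: 48
Delta = 48 - -15 = 63
New sum = old_sum + delta = 168 + (63) = 231

Answer: 231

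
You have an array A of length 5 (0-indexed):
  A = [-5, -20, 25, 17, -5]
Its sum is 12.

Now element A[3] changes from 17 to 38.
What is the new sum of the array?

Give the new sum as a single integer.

Answer: 33

Derivation:
Old value at index 3: 17
New value at index 3: 38
Delta = 38 - 17 = 21
New sum = old_sum + delta = 12 + (21) = 33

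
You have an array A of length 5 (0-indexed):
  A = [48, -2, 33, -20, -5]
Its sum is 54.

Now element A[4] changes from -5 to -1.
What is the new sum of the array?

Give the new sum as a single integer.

Answer: 58

Derivation:
Old value at index 4: -5
New value at index 4: -1
Delta = -1 - -5 = 4
New sum = old_sum + delta = 54 + (4) = 58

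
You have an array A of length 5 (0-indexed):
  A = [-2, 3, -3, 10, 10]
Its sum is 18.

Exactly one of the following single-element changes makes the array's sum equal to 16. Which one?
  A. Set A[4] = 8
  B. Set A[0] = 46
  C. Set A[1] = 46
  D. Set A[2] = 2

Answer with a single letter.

Answer: A

Derivation:
Option A: A[4] 10->8, delta=-2, new_sum=18+(-2)=16 <-- matches target
Option B: A[0] -2->46, delta=48, new_sum=18+(48)=66
Option C: A[1] 3->46, delta=43, new_sum=18+(43)=61
Option D: A[2] -3->2, delta=5, new_sum=18+(5)=23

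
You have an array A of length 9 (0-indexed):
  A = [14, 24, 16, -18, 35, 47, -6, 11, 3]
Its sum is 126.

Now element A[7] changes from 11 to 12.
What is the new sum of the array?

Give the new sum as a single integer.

Old value at index 7: 11
New value at index 7: 12
Delta = 12 - 11 = 1
New sum = old_sum + delta = 126 + (1) = 127

Answer: 127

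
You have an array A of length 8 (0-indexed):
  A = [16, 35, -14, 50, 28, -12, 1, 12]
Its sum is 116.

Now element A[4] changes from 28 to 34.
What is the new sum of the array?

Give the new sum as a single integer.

Old value at index 4: 28
New value at index 4: 34
Delta = 34 - 28 = 6
New sum = old_sum + delta = 116 + (6) = 122

Answer: 122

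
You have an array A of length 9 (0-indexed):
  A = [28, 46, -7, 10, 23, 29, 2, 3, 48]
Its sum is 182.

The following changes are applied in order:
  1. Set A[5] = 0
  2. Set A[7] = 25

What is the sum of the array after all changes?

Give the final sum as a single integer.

Initial sum: 182
Change 1: A[5] 29 -> 0, delta = -29, sum = 153
Change 2: A[7] 3 -> 25, delta = 22, sum = 175

Answer: 175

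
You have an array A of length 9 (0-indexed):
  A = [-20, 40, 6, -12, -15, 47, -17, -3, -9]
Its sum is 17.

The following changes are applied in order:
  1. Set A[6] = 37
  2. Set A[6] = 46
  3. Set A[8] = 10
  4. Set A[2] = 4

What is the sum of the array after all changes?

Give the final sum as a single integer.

Answer: 97

Derivation:
Initial sum: 17
Change 1: A[6] -17 -> 37, delta = 54, sum = 71
Change 2: A[6] 37 -> 46, delta = 9, sum = 80
Change 3: A[8] -9 -> 10, delta = 19, sum = 99
Change 4: A[2] 6 -> 4, delta = -2, sum = 97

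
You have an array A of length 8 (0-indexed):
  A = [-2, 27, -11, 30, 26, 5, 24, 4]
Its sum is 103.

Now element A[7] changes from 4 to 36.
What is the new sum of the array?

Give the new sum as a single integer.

Answer: 135

Derivation:
Old value at index 7: 4
New value at index 7: 36
Delta = 36 - 4 = 32
New sum = old_sum + delta = 103 + (32) = 135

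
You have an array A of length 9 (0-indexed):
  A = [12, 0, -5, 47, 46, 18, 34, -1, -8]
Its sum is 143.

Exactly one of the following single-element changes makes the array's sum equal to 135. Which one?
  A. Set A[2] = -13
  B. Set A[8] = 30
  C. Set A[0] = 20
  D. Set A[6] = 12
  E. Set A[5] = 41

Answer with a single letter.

Answer: A

Derivation:
Option A: A[2] -5->-13, delta=-8, new_sum=143+(-8)=135 <-- matches target
Option B: A[8] -8->30, delta=38, new_sum=143+(38)=181
Option C: A[0] 12->20, delta=8, new_sum=143+(8)=151
Option D: A[6] 34->12, delta=-22, new_sum=143+(-22)=121
Option E: A[5] 18->41, delta=23, new_sum=143+(23)=166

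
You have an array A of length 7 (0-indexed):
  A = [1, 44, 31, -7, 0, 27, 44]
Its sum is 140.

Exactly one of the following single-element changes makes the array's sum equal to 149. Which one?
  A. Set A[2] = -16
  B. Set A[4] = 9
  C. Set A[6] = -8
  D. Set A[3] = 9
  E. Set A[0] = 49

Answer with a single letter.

Option A: A[2] 31->-16, delta=-47, new_sum=140+(-47)=93
Option B: A[4] 0->9, delta=9, new_sum=140+(9)=149 <-- matches target
Option C: A[6] 44->-8, delta=-52, new_sum=140+(-52)=88
Option D: A[3] -7->9, delta=16, new_sum=140+(16)=156
Option E: A[0] 1->49, delta=48, new_sum=140+(48)=188

Answer: B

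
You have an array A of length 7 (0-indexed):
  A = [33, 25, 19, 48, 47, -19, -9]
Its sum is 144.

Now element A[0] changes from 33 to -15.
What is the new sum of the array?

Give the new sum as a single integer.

Answer: 96

Derivation:
Old value at index 0: 33
New value at index 0: -15
Delta = -15 - 33 = -48
New sum = old_sum + delta = 144 + (-48) = 96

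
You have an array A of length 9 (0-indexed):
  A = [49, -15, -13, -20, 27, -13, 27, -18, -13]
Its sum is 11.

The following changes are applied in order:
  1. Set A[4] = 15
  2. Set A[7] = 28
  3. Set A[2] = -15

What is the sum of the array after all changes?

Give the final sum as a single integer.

Answer: 43

Derivation:
Initial sum: 11
Change 1: A[4] 27 -> 15, delta = -12, sum = -1
Change 2: A[7] -18 -> 28, delta = 46, sum = 45
Change 3: A[2] -13 -> -15, delta = -2, sum = 43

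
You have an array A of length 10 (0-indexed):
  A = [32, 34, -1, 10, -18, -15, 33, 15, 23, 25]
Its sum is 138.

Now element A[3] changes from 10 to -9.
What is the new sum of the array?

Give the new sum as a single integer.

Old value at index 3: 10
New value at index 3: -9
Delta = -9 - 10 = -19
New sum = old_sum + delta = 138 + (-19) = 119

Answer: 119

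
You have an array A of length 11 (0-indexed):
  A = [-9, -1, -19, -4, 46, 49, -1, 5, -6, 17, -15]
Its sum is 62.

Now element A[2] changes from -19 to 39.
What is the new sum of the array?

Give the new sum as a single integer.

Answer: 120

Derivation:
Old value at index 2: -19
New value at index 2: 39
Delta = 39 - -19 = 58
New sum = old_sum + delta = 62 + (58) = 120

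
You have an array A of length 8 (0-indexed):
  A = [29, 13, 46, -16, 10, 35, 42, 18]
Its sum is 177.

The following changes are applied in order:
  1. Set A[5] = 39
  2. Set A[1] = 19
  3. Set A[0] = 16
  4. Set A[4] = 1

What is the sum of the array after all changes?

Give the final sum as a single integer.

Initial sum: 177
Change 1: A[5] 35 -> 39, delta = 4, sum = 181
Change 2: A[1] 13 -> 19, delta = 6, sum = 187
Change 3: A[0] 29 -> 16, delta = -13, sum = 174
Change 4: A[4] 10 -> 1, delta = -9, sum = 165

Answer: 165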